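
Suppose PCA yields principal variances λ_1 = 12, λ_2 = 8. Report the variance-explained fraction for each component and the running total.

Step 1 — total variance = trace(Sigma) = Σ λ_i = 12 + 8 = 20.

Step 2 — fraction explained by component i = λ_i / Σ λ:
  PC1: 12/20 = 0.6
  PC2: 8/20 = 0.4

Step 3 — cumulative fraction after k components = (λ_1 + ... + λ_k) / Σ λ:
  k = 1: 12/20 = 0.6
  k = 2: (12 + 8)/20 = 20/20 = 1

Summary (fraction, with percent):

explained: PC1 0.6 (60%), PC2 0.4 (40%);  cumulative: 0.6, 1


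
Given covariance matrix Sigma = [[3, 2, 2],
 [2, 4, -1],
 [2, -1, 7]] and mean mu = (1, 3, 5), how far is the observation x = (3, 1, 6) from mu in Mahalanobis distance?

Step 1 — centre the observation: (x - mu) = (2, -2, 1).

Step 2 — invert Sigma (cofactor / det for 3×3, or solve directly):
  Sigma^{-1} = [[0.931, -0.5517, -0.3448],
 [-0.5517, 0.5862, 0.2414],
 [-0.3448, 0.2414, 0.2759]].

Step 3 — form the quadratic (x - mu)^T · Sigma^{-1} · (x - mu):
  Sigma^{-1} · (x - mu) = (2.6207, -2.0345, -0.8966).
  (x - mu)^T · [Sigma^{-1} · (x - mu)] = (2)·(2.6207) + (-2)·(-2.0345) + (1)·(-0.8966) = 8.4138.

Step 4 — take square root: d = √(8.4138) ≈ 2.9007.

d(x, mu) = √(8.4138) ≈ 2.9007


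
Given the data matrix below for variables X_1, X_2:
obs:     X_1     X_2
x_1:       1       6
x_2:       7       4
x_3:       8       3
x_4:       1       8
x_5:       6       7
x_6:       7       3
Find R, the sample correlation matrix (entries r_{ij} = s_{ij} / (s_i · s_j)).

Step 1 — column means:
  mean(X_1) = (1 + 7 + 8 + 1 + 6 + 7) / 6 = 30/6 = 5
  mean(X_2) = (6 + 4 + 3 + 8 + 7 + 3) / 6 = 31/6 = 5.1667

Step 2 — sample variances and covariances s[i,j] = (1/(n-1)) · Σ_k (x_{k,i} - mean_i) · (x_{k,j} - mean_j), with n-1 = 5:
  s[X_1,X_1] = ((-4)·(-4) + (2)·(2) + (3)·(3) + (-4)·(-4) + (1)·(1) + (2)·(2)) / 5 = 50/5 = 10
  s[X_1,X_2] = ((-4)·(0.8333) + (2)·(-1.1667) + (3)·(-2.1667) + (-4)·(2.8333) + (1)·(1.8333) + (2)·(-2.1667)) / 5 = -26/5 = -5.2
  s[X_2,X_2] = ((0.8333)·(0.8333) + (-1.1667)·(-1.1667) + (-2.1667)·(-2.1667) + (2.8333)·(2.8333) + (1.8333)·(1.8333) + (-2.1667)·(-2.1667)) / 5 = 22.8333/5 = 4.5667
  Sample standard deviations s_i = √(s[i,i]):
  s(X_1) = √(10) = 3.1623
  s(X_2) = √(4.5667) = 2.137

Step 3 — r_{ij} = s_{ij} / (s_i · s_j):
  r[X_1,X_1] = 1 (diagonal).
  r[X_1,X_2] = -5.2 / (3.1623 · 2.137) = -5.2 / 6.7577 = -0.7695
  r[X_2,X_2] = 1 (diagonal).

R is symmetric with unit diagonal. Assembling:

R = [[1, -0.7695],
 [-0.7695, 1]]


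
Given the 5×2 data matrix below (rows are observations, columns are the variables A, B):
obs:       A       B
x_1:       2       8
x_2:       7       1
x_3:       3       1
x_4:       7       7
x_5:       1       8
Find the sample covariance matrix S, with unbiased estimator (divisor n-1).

Step 1 — column means:
  mean(A) = (2 + 7 + 3 + 7 + 1) / 5 = 20/5 = 4
  mean(B) = (8 + 1 + 1 + 7 + 8) / 5 = 25/5 = 5

Step 2 — sample covariance S[i,j] = (1/(n-1)) · Σ_k (x_{k,i} - mean_i) · (x_{k,j} - mean_j), with n-1 = 4.
  S[A,A] = ((-2)·(-2) + (3)·(3) + (-1)·(-1) + (3)·(3) + (-3)·(-3)) / 4 = 32/4 = 8
  S[A,B] = ((-2)·(3) + (3)·(-4) + (-1)·(-4) + (3)·(2) + (-3)·(3)) / 4 = -17/4 = -4.25
  S[B,B] = ((3)·(3) + (-4)·(-4) + (-4)·(-4) + (2)·(2) + (3)·(3)) / 4 = 54/4 = 13.5

S is symmetric (S[j,i] = S[i,j]). Assembling:

S = [[8, -4.25],
 [-4.25, 13.5]]


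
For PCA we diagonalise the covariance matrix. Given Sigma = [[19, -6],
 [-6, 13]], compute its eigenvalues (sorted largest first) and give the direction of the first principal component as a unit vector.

Step 1 — characteristic polynomial of 2×2 Sigma:
  det(Sigma - λI) = λ² - trace · λ + det = 0.
  trace = 19 + 13 = 32, det = 19·13 - (-6)² = 211.
Step 2 — discriminant:
  Δ = trace² - 4·det = 1024 - 844 = 180.
Step 3 — eigenvalues:
  λ = (trace ± √Δ)/2 = (32 ± 13.4164)/2,
  λ_1 = 22.7082,  λ_2 = 9.2918.

Step 4 — unit eigenvector for λ_1: solve (Sigma - λ_1 I)v = 0. First row:
  (19 - 22.7082)·v_x + (-6)·v_y = 0, i.e. (-3.7082)·v_x + (-6)·v_y = 0,
  so v ∝ (b, λ_1 - a) = (-6, 3.7082); multiply by -1 so the first entry is positive: u = (6, -3.7082).
  ||u|| = √((6)² + (-3.7082)²) = √(49.7508) ≈ 7.0534,
  v_1 = u/||u|| ≈ (0.8507, -0.5257) (||v_1|| = 1).

λ_1 = 22.7082,  λ_2 = 9.2918;  v_1 ≈ (0.8507, -0.5257)


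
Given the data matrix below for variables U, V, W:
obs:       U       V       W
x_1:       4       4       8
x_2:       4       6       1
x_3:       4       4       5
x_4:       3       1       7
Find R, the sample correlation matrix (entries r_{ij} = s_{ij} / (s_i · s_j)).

Step 1 — column means:
  mean(U) = (4 + 4 + 4 + 3) / 4 = 15/4 = 3.75
  mean(V) = (4 + 6 + 4 + 1) / 4 = 15/4 = 3.75
  mean(W) = (8 + 1 + 5 + 7) / 4 = 21/4 = 5.25

Step 2 — sample variances and covariances s[i,j] = (1/(n-1)) · Σ_k (x_{k,i} - mean_i) · (x_{k,j} - mean_j), with n-1 = 3:
  s[U,U] = ((0.25)·(0.25) + (0.25)·(0.25) + (0.25)·(0.25) + (-0.75)·(-0.75)) / 3 = 0.75/3 = 0.25
  s[U,V] = ((0.25)·(0.25) + (0.25)·(2.25) + (0.25)·(0.25) + (-0.75)·(-2.75)) / 3 = 2.75/3 = 0.9167
  s[U,W] = ((0.25)·(2.75) + (0.25)·(-4.25) + (0.25)·(-0.25) + (-0.75)·(1.75)) / 3 = -1.75/3 = -0.5833
  s[V,V] = ((0.25)·(0.25) + (2.25)·(2.25) + (0.25)·(0.25) + (-2.75)·(-2.75)) / 3 = 12.75/3 = 4.25
  s[V,W] = ((0.25)·(2.75) + (2.25)·(-4.25) + (0.25)·(-0.25) + (-2.75)·(1.75)) / 3 = -13.75/3 = -4.5833
  s[W,W] = ((2.75)·(2.75) + (-4.25)·(-4.25) + (-0.25)·(-0.25) + (1.75)·(1.75)) / 3 = 28.75/3 = 9.5833
  Sample standard deviations s_i = √(s[i,i]):
  s(U) = √(0.25) = 0.5
  s(V) = √(4.25) = 2.0616
  s(W) = √(9.5833) = 3.0957

Step 3 — r_{ij} = s_{ij} / (s_i · s_j):
  r[U,U] = 1 (diagonal).
  r[U,V] = 0.9167 / (0.5 · 2.0616) = 0.9167 / 1.0308 = 0.8893
  r[U,W] = -0.5833 / (0.5 · 3.0957) = -0.5833 / 1.5478 = -0.3769
  r[V,V] = 1 (diagonal).
  r[V,W] = -4.5833 / (2.0616 · 3.0957) = -4.5833 / 6.3819 = -0.7182
  r[W,W] = 1 (diagonal).

R is symmetric with unit diagonal. Assembling:

R = [[1, 0.8893, -0.3769],
 [0.8893, 1, -0.7182],
 [-0.3769, -0.7182, 1]]


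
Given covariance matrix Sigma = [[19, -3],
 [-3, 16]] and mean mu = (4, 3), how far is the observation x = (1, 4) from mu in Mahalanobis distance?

Step 1 — centre the observation: (x - mu) = (-3, 1).

Step 2 — invert Sigma. det(Sigma) = 19·16 - (-3)² = 295.
  Sigma^{-1} = (1/det) · [[d, -b], [-b, a]] = [[0.0542, 0.0102],
 [0.0102, 0.0644]].

Step 3 — form the quadratic (x - mu)^T · Sigma^{-1} · (x - mu):
  Sigma^{-1} · (x - mu) = (-0.1525, 0.0339).
  (x - mu)^T · [Sigma^{-1} · (x - mu)] = (-3)·(-0.1525) + (1)·(0.0339) = 0.4915.

Step 4 — take square root: d = √(0.4915) ≈ 0.7011.

d(x, mu) = √(0.4915) ≈ 0.7011


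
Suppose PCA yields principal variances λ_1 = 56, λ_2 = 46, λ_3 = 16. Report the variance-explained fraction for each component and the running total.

Step 1 — total variance = trace(Sigma) = Σ λ_i = 56 + 46 + 16 = 118.

Step 2 — fraction explained by component i = λ_i / Σ λ:
  PC1: 56/118 = 0.4746
  PC2: 46/118 = 0.3898
  PC3: 16/118 = 0.1356

Step 3 — cumulative fraction after k components = (λ_1 + ... + λ_k) / Σ λ:
  k = 1: 56/118 = 0.4746
  k = 2: (56 + 46)/118 = 102/118 = 0.8644
  k = 3: (56 + 46 + 16)/118 = 118/118 = 1

Summary (fraction, with percent):

explained: PC1 0.4746 (47.46%), PC2 0.3898 (38.98%), PC3 0.1356 (13.56%);  cumulative: 0.4746, 0.8644, 1


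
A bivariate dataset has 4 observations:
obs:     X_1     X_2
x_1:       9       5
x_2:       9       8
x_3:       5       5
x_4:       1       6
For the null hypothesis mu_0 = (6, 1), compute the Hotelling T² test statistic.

Step 1 — sample mean vector:
  mean(X_1) = (9 + 9 + 5 + 1) / 4 = 24/4 = 6
  mean(X_2) = (5 + 8 + 5 + 6) / 4 = 24/4 = 6
  x̄ = (6, 6),  deviation x̄ - mu_0 = (6, 6) - (6, 1) = (0, 5).

Step 2 — sample covariance matrix, S[i,j] = (1/(n-1)) · Σ_k (x_{k,i} - mean_i) · (x_{k,j} - mean_j), divisor n-1 = 3:
  S[X_1,X_1] = ((3)·(3) + (3)·(3) + (-1)·(-1) + (-5)·(-5)) / 3 = 44/3 = 14.6667
  S[X_1,X_2] = ((3)·(-1) + (3)·(2) + (-1)·(-1) + (-5)·(0)) / 3 = 4/3 = 1.3333
  S[X_2,X_2] = ((-1)·(-1) + (2)·(2) + (-1)·(-1) + (0)·(0)) / 3 = 6/3 = 2
  S = [[14.6667, 1.3333],
 [1.3333, 2]].

Step 3 — invert S. det(S) = 14.6667·2 - (1.3333)² = 27.5556.
  S^{-1} = (1/det) · [[d, -b], [-b, a]] = [[0.0726, -0.0484],
 [-0.0484, 0.5323]].

Step 4 — quadratic form (x̄ - mu_0)^T · S^{-1} · (x̄ - mu_0):
  S^{-1} · (x̄ - mu_0) = (-0.2419, 2.6613),
  (x̄ - mu_0)^T · [...] = (0)·(-0.2419) + (5)·(2.6613) = 13.3065.

Step 5 — scale by n: T² = 4 · 13.3065 = 53.2258.

T² ≈ 53.2258


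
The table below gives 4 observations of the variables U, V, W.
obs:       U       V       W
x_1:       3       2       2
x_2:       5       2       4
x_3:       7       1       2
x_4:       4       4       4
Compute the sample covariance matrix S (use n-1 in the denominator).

Step 1 — column means:
  mean(U) = (3 + 5 + 7 + 4) / 4 = 19/4 = 4.75
  mean(V) = (2 + 2 + 1 + 4) / 4 = 9/4 = 2.25
  mean(W) = (2 + 4 + 2 + 4) / 4 = 12/4 = 3

Step 2 — sample covariance S[i,j] = (1/(n-1)) · Σ_k (x_{k,i} - mean_i) · (x_{k,j} - mean_j), with n-1 = 3.
  S[U,U] = ((-1.75)·(-1.75) + (0.25)·(0.25) + (2.25)·(2.25) + (-0.75)·(-0.75)) / 3 = 8.75/3 = 2.9167
  S[U,V] = ((-1.75)·(-0.25) + (0.25)·(-0.25) + (2.25)·(-1.25) + (-0.75)·(1.75)) / 3 = -3.75/3 = -1.25
  S[U,W] = ((-1.75)·(-1) + (0.25)·(1) + (2.25)·(-1) + (-0.75)·(1)) / 3 = -1/3 = -0.3333
  S[V,V] = ((-0.25)·(-0.25) + (-0.25)·(-0.25) + (-1.25)·(-1.25) + (1.75)·(1.75)) / 3 = 4.75/3 = 1.5833
  S[V,W] = ((-0.25)·(-1) + (-0.25)·(1) + (-1.25)·(-1) + (1.75)·(1)) / 3 = 3/3 = 1
  S[W,W] = ((-1)·(-1) + (1)·(1) + (-1)·(-1) + (1)·(1)) / 3 = 4/3 = 1.3333

S is symmetric (S[j,i] = S[i,j]). Assembling:

S = [[2.9167, -1.25, -0.3333],
 [-1.25, 1.5833, 1],
 [-0.3333, 1, 1.3333]]


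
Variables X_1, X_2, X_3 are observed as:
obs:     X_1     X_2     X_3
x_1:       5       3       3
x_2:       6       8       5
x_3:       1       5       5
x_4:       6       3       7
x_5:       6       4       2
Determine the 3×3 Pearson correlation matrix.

Step 1 — column means:
  mean(X_1) = (5 + 6 + 1 + 6 + 6) / 5 = 24/5 = 4.8
  mean(X_2) = (3 + 8 + 5 + 3 + 4) / 5 = 23/5 = 4.6
  mean(X_3) = (3 + 5 + 5 + 7 + 2) / 5 = 22/5 = 4.4

Step 2 — sample variances and covariances s[i,j] = (1/(n-1)) · Σ_k (x_{k,i} - mean_i) · (x_{k,j} - mean_j), with n-1 = 4:
  s[X_1,X_1] = ((0.2)·(0.2) + (1.2)·(1.2) + (-3.8)·(-3.8) + (1.2)·(1.2) + (1.2)·(1.2)) / 4 = 18.8/4 = 4.7
  s[X_1,X_2] = ((0.2)·(-1.6) + (1.2)·(3.4) + (-3.8)·(0.4) + (1.2)·(-1.6) + (1.2)·(-0.6)) / 4 = -0.4/4 = -0.1
  s[X_1,X_3] = ((0.2)·(-1.4) + (1.2)·(0.6) + (-3.8)·(0.6) + (1.2)·(2.6) + (1.2)·(-2.4)) / 4 = -1.6/4 = -0.4
  s[X_2,X_2] = ((-1.6)·(-1.6) + (3.4)·(3.4) + (0.4)·(0.4) + (-1.6)·(-1.6) + (-0.6)·(-0.6)) / 4 = 17.2/4 = 4.3
  s[X_2,X_3] = ((-1.6)·(-1.4) + (3.4)·(0.6) + (0.4)·(0.6) + (-1.6)·(2.6) + (-0.6)·(-2.4)) / 4 = 1.8/4 = 0.45
  s[X_3,X_3] = ((-1.4)·(-1.4) + (0.6)·(0.6) + (0.6)·(0.6) + (2.6)·(2.6) + (-2.4)·(-2.4)) / 4 = 15.2/4 = 3.8
  Sample standard deviations s_i = √(s[i,i]):
  s(X_1) = √(4.7) = 2.1679
  s(X_2) = √(4.3) = 2.0736
  s(X_3) = √(3.8) = 1.9494

Step 3 — r_{ij} = s_{ij} / (s_i · s_j):
  r[X_1,X_1] = 1 (diagonal).
  r[X_1,X_2] = -0.1 / (2.1679 · 2.0736) = -0.1 / 4.4956 = -0.0222
  r[X_1,X_3] = -0.4 / (2.1679 · 1.9494) = -0.4 / 4.2261 = -0.0946
  r[X_2,X_2] = 1 (diagonal).
  r[X_2,X_3] = 0.45 / (2.0736 · 1.9494) = 0.45 / 4.0423 = 0.1113
  r[X_3,X_3] = 1 (diagonal).

R is symmetric with unit diagonal. Assembling:

R = [[1, -0.0222, -0.0946],
 [-0.0222, 1, 0.1113],
 [-0.0946, 0.1113, 1]]


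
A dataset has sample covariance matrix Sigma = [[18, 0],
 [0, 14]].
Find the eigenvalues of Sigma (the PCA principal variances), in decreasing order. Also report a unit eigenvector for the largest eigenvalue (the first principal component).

Step 1 — characteristic polynomial of 2×2 Sigma:
  det(Sigma - λI) = λ² - trace · λ + det = 0.
  trace = 18 + 14 = 32, det = 18·14 - (0)² = 252.
Step 2 — discriminant:
  Δ = trace² - 4·det = 1024 - 1008 = 16.
Step 3 — eigenvalues:
  λ = (trace ± √Δ)/2 = (32 ± 4)/2,
  λ_1 = 18,  λ_2 = 14.

Step 4 — unit eigenvector for λ_1: Sigma is diagonal, so its eigenvectors are the coordinate axes. λ_1 = 18 is the diagonal entry on the first coordinate axis, hence
  v_1 = (1, 0) (||v_1|| = 1).

λ_1 = 18,  λ_2 = 14;  v_1 ≈ (1, 0)


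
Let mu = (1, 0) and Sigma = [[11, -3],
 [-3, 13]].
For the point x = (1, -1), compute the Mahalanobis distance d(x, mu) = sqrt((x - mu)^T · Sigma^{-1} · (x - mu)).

Step 1 — centre the observation: (x - mu) = (0, -1).

Step 2 — invert Sigma. det(Sigma) = 11·13 - (-3)² = 134.
  Sigma^{-1} = (1/det) · [[d, -b], [-b, a]] = [[0.097, 0.0224],
 [0.0224, 0.0821]].

Step 3 — form the quadratic (x - mu)^T · Sigma^{-1} · (x - mu):
  Sigma^{-1} · (x - mu) = (-0.0224, -0.0821).
  (x - mu)^T · [Sigma^{-1} · (x - mu)] = (0)·(-0.0224) + (-1)·(-0.0821) = 0.0821.

Step 4 — take square root: d = √(0.0821) ≈ 0.2865.

d(x, mu) = √(0.0821) ≈ 0.2865


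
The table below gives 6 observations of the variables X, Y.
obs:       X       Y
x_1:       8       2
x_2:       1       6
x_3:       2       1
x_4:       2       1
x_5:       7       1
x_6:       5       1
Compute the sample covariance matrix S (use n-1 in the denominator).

Step 1 — column means:
  mean(X) = (8 + 1 + 2 + 2 + 7 + 5) / 6 = 25/6 = 4.1667
  mean(Y) = (2 + 6 + 1 + 1 + 1 + 1) / 6 = 12/6 = 2

Step 2 — sample covariance S[i,j] = (1/(n-1)) · Σ_k (x_{k,i} - mean_i) · (x_{k,j} - mean_j), with n-1 = 5.
  S[X,X] = ((3.8333)·(3.8333) + (-3.1667)·(-3.1667) + (-2.1667)·(-2.1667) + (-2.1667)·(-2.1667) + (2.8333)·(2.8333) + (0.8333)·(0.8333)) / 5 = 42.8333/5 = 8.5667
  S[X,Y] = ((3.8333)·(0) + (-3.1667)·(4) + (-2.1667)·(-1) + (-2.1667)·(-1) + (2.8333)·(-1) + (0.8333)·(-1)) / 5 = -12/5 = -2.4
  S[Y,Y] = ((0)·(0) + (4)·(4) + (-1)·(-1) + (-1)·(-1) + (-1)·(-1) + (-1)·(-1)) / 5 = 20/5 = 4

S is symmetric (S[j,i] = S[i,j]). Assembling:

S = [[8.5667, -2.4],
 [-2.4, 4]]


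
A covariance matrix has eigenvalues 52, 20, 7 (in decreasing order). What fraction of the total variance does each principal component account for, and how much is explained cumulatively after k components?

Step 1 — total variance = trace(Sigma) = Σ λ_i = 52 + 20 + 7 = 79.

Step 2 — fraction explained by component i = λ_i / Σ λ:
  PC1: 52/79 = 0.6582
  PC2: 20/79 = 0.2532
  PC3: 7/79 = 0.0886

Step 3 — cumulative fraction after k components = (λ_1 + ... + λ_k) / Σ λ:
  k = 1: 52/79 = 0.6582
  k = 2: (52 + 20)/79 = 72/79 = 0.9114
  k = 3: (52 + 20 + 7)/79 = 79/79 = 1

Summary (fraction, with percent):

explained: PC1 0.6582 (65.82%), PC2 0.2532 (25.32%), PC3 0.0886 (8.86%);  cumulative: 0.6582, 0.9114, 1


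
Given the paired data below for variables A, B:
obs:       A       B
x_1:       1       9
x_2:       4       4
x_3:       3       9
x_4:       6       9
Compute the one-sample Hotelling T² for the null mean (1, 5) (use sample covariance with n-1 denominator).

Step 1 — sample mean vector:
  mean(A) = (1 + 4 + 3 + 6) / 4 = 14/4 = 3.5
  mean(B) = (9 + 4 + 9 + 9) / 4 = 31/4 = 7.75
  x̄ = (3.5, 7.75),  deviation x̄ - mu_0 = (3.5, 7.75) - (1, 5) = (2.5, 2.75).

Step 2 — sample covariance matrix, S[i,j] = (1/(n-1)) · Σ_k (x_{k,i} - mean_i) · (x_{k,j} - mean_j), divisor n-1 = 3:
  S[A,A] = ((-2.5)·(-2.5) + (0.5)·(0.5) + (-0.5)·(-0.5) + (2.5)·(2.5)) / 3 = 13/3 = 4.3333
  S[A,B] = ((-2.5)·(1.25) + (0.5)·(-3.75) + (-0.5)·(1.25) + (2.5)·(1.25)) / 3 = -2.5/3 = -0.8333
  S[B,B] = ((1.25)·(1.25) + (-3.75)·(-3.75) + (1.25)·(1.25) + (1.25)·(1.25)) / 3 = 18.75/3 = 6.25
  S = [[4.3333, -0.8333],
 [-0.8333, 6.25]].

Step 3 — invert S. det(S) = 4.3333·6.25 - (-0.8333)² = 26.3889.
  S^{-1} = (1/det) · [[d, -b], [-b, a]] = [[0.2368, 0.0316],
 [0.0316, 0.1642]].

Step 4 — quadratic form (x̄ - mu_0)^T · S^{-1} · (x̄ - mu_0):
  S^{-1} · (x̄ - mu_0) = (0.6789, 0.5305),
  (x̄ - mu_0)^T · [...] = (2.5)·(0.6789) + (2.75)·(0.5305) = 3.1563.

Step 5 — scale by n: T² = 4 · 3.1563 = 12.6253.

T² ≈ 12.6253


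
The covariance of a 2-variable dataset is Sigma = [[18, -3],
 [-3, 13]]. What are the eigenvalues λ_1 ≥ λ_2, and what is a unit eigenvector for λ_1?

Step 1 — characteristic polynomial of 2×2 Sigma:
  det(Sigma - λI) = λ² - trace · λ + det = 0.
  trace = 18 + 13 = 31, det = 18·13 - (-3)² = 225.
Step 2 — discriminant:
  Δ = trace² - 4·det = 961 - 900 = 61.
Step 3 — eigenvalues:
  λ = (trace ± √Δ)/2 = (31 ± 7.8102)/2,
  λ_1 = 19.4051,  λ_2 = 11.5949.

Step 4 — unit eigenvector for λ_1: solve (Sigma - λ_1 I)v = 0. First row:
  (18 - 19.4051)·v_x + (-3)·v_y = 0, i.e. (-1.4051)·v_x + (-3)·v_y = 0,
  so v ∝ (b, λ_1 - a) = (-3, 1.4051); multiply by -1 so the first entry is positive: u = (3, -1.4051).
  ||u|| = √((3)² + (-1.4051)²) = √(10.9744) ≈ 3.3128,
  v_1 = u/||u|| ≈ (0.9056, -0.4242) (||v_1|| = 1).

λ_1 = 19.4051,  λ_2 = 11.5949;  v_1 ≈ (0.9056, -0.4242)


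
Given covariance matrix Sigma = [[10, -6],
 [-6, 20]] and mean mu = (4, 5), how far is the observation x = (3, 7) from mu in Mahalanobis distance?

Step 1 — centre the observation: (x - mu) = (-1, 2).

Step 2 — invert Sigma. det(Sigma) = 10·20 - (-6)² = 164.
  Sigma^{-1} = (1/det) · [[d, -b], [-b, a]] = [[0.122, 0.0366],
 [0.0366, 0.061]].

Step 3 — form the quadratic (x - mu)^T · Sigma^{-1} · (x - mu):
  Sigma^{-1} · (x - mu) = (-0.0488, 0.0854).
  (x - mu)^T · [Sigma^{-1} · (x - mu)] = (-1)·(-0.0488) + (2)·(0.0854) = 0.2195.

Step 4 — take square root: d = √(0.2195) ≈ 0.4685.

d(x, mu) = √(0.2195) ≈ 0.4685


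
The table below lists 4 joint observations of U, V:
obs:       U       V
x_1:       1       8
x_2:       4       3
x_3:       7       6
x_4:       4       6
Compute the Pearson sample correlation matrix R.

Step 1 — column means:
  mean(U) = (1 + 4 + 7 + 4) / 4 = 16/4 = 4
  mean(V) = (8 + 3 + 6 + 6) / 4 = 23/4 = 5.75

Step 2 — sample variances and covariances s[i,j] = (1/(n-1)) · Σ_k (x_{k,i} - mean_i) · (x_{k,j} - mean_j), with n-1 = 3:
  s[U,U] = ((-3)·(-3) + (0)·(0) + (3)·(3) + (0)·(0)) / 3 = 18/3 = 6
  s[U,V] = ((-3)·(2.25) + (0)·(-2.75) + (3)·(0.25) + (0)·(0.25)) / 3 = -6/3 = -2
  s[V,V] = ((2.25)·(2.25) + (-2.75)·(-2.75) + (0.25)·(0.25) + (0.25)·(0.25)) / 3 = 12.75/3 = 4.25
  Sample standard deviations s_i = √(s[i,i]):
  s(U) = √(6) = 2.4495
  s(V) = √(4.25) = 2.0616

Step 3 — r_{ij} = s_{ij} / (s_i · s_j):
  r[U,U] = 1 (diagonal).
  r[U,V] = -2 / (2.4495 · 2.0616) = -2 / 5.0498 = -0.3961
  r[V,V] = 1 (diagonal).

R is symmetric with unit diagonal. Assembling:

R = [[1, -0.3961],
 [-0.3961, 1]]


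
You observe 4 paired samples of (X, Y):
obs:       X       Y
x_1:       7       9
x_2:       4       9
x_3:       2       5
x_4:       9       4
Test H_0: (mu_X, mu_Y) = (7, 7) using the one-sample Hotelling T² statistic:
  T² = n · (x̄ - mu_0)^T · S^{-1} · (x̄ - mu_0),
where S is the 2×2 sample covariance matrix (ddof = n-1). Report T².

Step 1 — sample mean vector:
  mean(X) = (7 + 4 + 2 + 9) / 4 = 22/4 = 5.5
  mean(Y) = (9 + 9 + 5 + 4) / 4 = 27/4 = 6.75
  x̄ = (5.5, 6.75),  deviation x̄ - mu_0 = (5.5, 6.75) - (7, 7) = (-1.5, -0.25).

Step 2 — sample covariance matrix, S[i,j] = (1/(n-1)) · Σ_k (x_{k,i} - mean_i) · (x_{k,j} - mean_j), divisor n-1 = 3:
  S[X,X] = ((1.5)·(1.5) + (-1.5)·(-1.5) + (-3.5)·(-3.5) + (3.5)·(3.5)) / 3 = 29/3 = 9.6667
  S[X,Y] = ((1.5)·(2.25) + (-1.5)·(2.25) + (-3.5)·(-1.75) + (3.5)·(-2.75)) / 3 = -3.5/3 = -1.1667
  S[Y,Y] = ((2.25)·(2.25) + (2.25)·(2.25) + (-1.75)·(-1.75) + (-2.75)·(-2.75)) / 3 = 20.75/3 = 6.9167
  S = [[9.6667, -1.1667],
 [-1.1667, 6.9167]].

Step 3 — invert S. det(S) = 9.6667·6.9167 - (-1.1667)² = 65.5.
  S^{-1} = (1/det) · [[d, -b], [-b, a]] = [[0.1056, 0.0178],
 [0.0178, 0.1476]].

Step 4 — quadratic form (x̄ - mu_0)^T · S^{-1} · (x̄ - mu_0):
  S^{-1} · (x̄ - mu_0) = (-0.1628, -0.0636),
  (x̄ - mu_0)^T · [...] = (-1.5)·(-0.1628) + (-0.25)·(-0.0636) = 0.2602.

Step 5 — scale by n: T² = 4 · 0.2602 = 1.0407.

T² ≈ 1.0407


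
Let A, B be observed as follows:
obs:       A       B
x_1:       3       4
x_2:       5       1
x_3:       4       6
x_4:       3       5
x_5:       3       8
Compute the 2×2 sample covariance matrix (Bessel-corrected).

Step 1 — column means:
  mean(A) = (3 + 5 + 4 + 3 + 3) / 5 = 18/5 = 3.6
  mean(B) = (4 + 1 + 6 + 5 + 8) / 5 = 24/5 = 4.8

Step 2 — sample covariance S[i,j] = (1/(n-1)) · Σ_k (x_{k,i} - mean_i) · (x_{k,j} - mean_j), with n-1 = 4.
  S[A,A] = ((-0.6)·(-0.6) + (1.4)·(1.4) + (0.4)·(0.4) + (-0.6)·(-0.6) + (-0.6)·(-0.6)) / 4 = 3.2/4 = 0.8
  S[A,B] = ((-0.6)·(-0.8) + (1.4)·(-3.8) + (0.4)·(1.2) + (-0.6)·(0.2) + (-0.6)·(3.2)) / 4 = -6.4/4 = -1.6
  S[B,B] = ((-0.8)·(-0.8) + (-3.8)·(-3.8) + (1.2)·(1.2) + (0.2)·(0.2) + (3.2)·(3.2)) / 4 = 26.8/4 = 6.7

S is symmetric (S[j,i] = S[i,j]). Assembling:

S = [[0.8, -1.6],
 [-1.6, 6.7]]


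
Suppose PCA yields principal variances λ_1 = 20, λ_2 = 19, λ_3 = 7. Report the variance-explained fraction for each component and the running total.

Step 1 — total variance = trace(Sigma) = Σ λ_i = 20 + 19 + 7 = 46.

Step 2 — fraction explained by component i = λ_i / Σ λ:
  PC1: 20/46 = 0.4348
  PC2: 19/46 = 0.413
  PC3: 7/46 = 0.1522

Step 3 — cumulative fraction after k components = (λ_1 + ... + λ_k) / Σ λ:
  k = 1: 20/46 = 0.4348
  k = 2: (20 + 19)/46 = 39/46 = 0.8478
  k = 3: (20 + 19 + 7)/46 = 46/46 = 1

Summary (fraction, with percent):

explained: PC1 0.4348 (43.48%), PC2 0.413 (41.3%), PC3 0.1522 (15.22%);  cumulative: 0.4348, 0.8478, 1


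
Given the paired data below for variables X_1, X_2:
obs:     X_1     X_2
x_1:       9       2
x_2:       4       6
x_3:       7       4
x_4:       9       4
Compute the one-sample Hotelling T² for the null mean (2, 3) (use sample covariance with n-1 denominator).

Step 1 — sample mean vector:
  mean(X_1) = (9 + 4 + 7 + 9) / 4 = 29/4 = 7.25
  mean(X_2) = (2 + 6 + 4 + 4) / 4 = 16/4 = 4
  x̄ = (7.25, 4),  deviation x̄ - mu_0 = (7.25, 4) - (2, 3) = (5.25, 1).

Step 2 — sample covariance matrix, S[i,j] = (1/(n-1)) · Σ_k (x_{k,i} - mean_i) · (x_{k,j} - mean_j), divisor n-1 = 3:
  S[X_1,X_1] = ((1.75)·(1.75) + (-3.25)·(-3.25) + (-0.25)·(-0.25) + (1.75)·(1.75)) / 3 = 16.75/3 = 5.5833
  S[X_1,X_2] = ((1.75)·(-2) + (-3.25)·(2) + (-0.25)·(0) + (1.75)·(0)) / 3 = -10/3 = -3.3333
  S[X_2,X_2] = ((-2)·(-2) + (2)·(2) + (0)·(0) + (0)·(0)) / 3 = 8/3 = 2.6667
  S = [[5.5833, -3.3333],
 [-3.3333, 2.6667]].

Step 3 — invert S. det(S) = 5.5833·2.6667 - (-3.3333)² = 3.7778.
  S^{-1} = (1/det) · [[d, -b], [-b, a]] = [[0.7059, 0.8824],
 [0.8824, 1.4779]].

Step 4 — quadratic form (x̄ - mu_0)^T · S^{-1} · (x̄ - mu_0):
  S^{-1} · (x̄ - mu_0) = (4.5882, 6.1103),
  (x̄ - mu_0)^T · [...] = (5.25)·(4.5882) + (1)·(6.1103) = 30.1985.

Step 5 — scale by n: T² = 4 · 30.1985 = 120.7941.

T² ≈ 120.7941


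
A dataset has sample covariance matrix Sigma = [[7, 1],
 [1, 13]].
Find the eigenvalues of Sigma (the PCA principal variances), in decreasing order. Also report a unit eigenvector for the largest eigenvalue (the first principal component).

Step 1 — characteristic polynomial of 2×2 Sigma:
  det(Sigma - λI) = λ² - trace · λ + det = 0.
  trace = 7 + 13 = 20, det = 7·13 - (1)² = 90.
Step 2 — discriminant:
  Δ = trace² - 4·det = 400 - 360 = 40.
Step 3 — eigenvalues:
  λ = (trace ± √Δ)/2 = (20 ± 6.3246)/2,
  λ_1 = 13.1623,  λ_2 = 6.8377.

Step 4 — unit eigenvector for λ_1: solve (Sigma - λ_1 I)v = 0. First row:
  (7 - 13.1623)·v_x + (1)·v_y = 0, i.e. (-6.1623)·v_x + (1)·v_y = 0,
  so v ∝ (b, λ_1 - a) = (1, 6.1623) = u.
  ||u|| = √((1)² + (6.1623)²) = √(38.9737) ≈ 6.2429,
  v_1 = u/||u|| ≈ (0.1602, 0.9871) (||v_1|| = 1).

λ_1 = 13.1623,  λ_2 = 6.8377;  v_1 ≈ (0.1602, 0.9871)


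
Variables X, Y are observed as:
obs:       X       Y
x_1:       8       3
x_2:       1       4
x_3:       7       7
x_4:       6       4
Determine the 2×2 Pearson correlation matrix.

Step 1 — column means:
  mean(X) = (8 + 1 + 7 + 6) / 4 = 22/4 = 5.5
  mean(Y) = (3 + 4 + 7 + 4) / 4 = 18/4 = 4.5

Step 2 — sample variances and covariances s[i,j] = (1/(n-1)) · Σ_k (x_{k,i} - mean_i) · (x_{k,j} - mean_j), with n-1 = 3:
  s[X,X] = ((2.5)·(2.5) + (-4.5)·(-4.5) + (1.5)·(1.5) + (0.5)·(0.5)) / 3 = 29/3 = 9.6667
  s[X,Y] = ((2.5)·(-1.5) + (-4.5)·(-0.5) + (1.5)·(2.5) + (0.5)·(-0.5)) / 3 = 2/3 = 0.6667
  s[Y,Y] = ((-1.5)·(-1.5) + (-0.5)·(-0.5) + (2.5)·(2.5) + (-0.5)·(-0.5)) / 3 = 9/3 = 3
  Sample standard deviations s_i = √(s[i,i]):
  s(X) = √(9.6667) = 3.1091
  s(Y) = √(3) = 1.7321

Step 3 — r_{ij} = s_{ij} / (s_i · s_j):
  r[X,X] = 1 (diagonal).
  r[X,Y] = 0.6667 / (3.1091 · 1.7321) = 0.6667 / 5.3852 = 0.1238
  r[Y,Y] = 1 (diagonal).

R is symmetric with unit diagonal. Assembling:

R = [[1, 0.1238],
 [0.1238, 1]]


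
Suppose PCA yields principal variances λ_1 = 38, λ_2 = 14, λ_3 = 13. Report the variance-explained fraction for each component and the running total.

Step 1 — total variance = trace(Sigma) = Σ λ_i = 38 + 14 + 13 = 65.

Step 2 — fraction explained by component i = λ_i / Σ λ:
  PC1: 38/65 = 0.5846
  PC2: 14/65 = 0.2154
  PC3: 13/65 = 0.2

Step 3 — cumulative fraction after k components = (λ_1 + ... + λ_k) / Σ λ:
  k = 1: 38/65 = 0.5846
  k = 2: (38 + 14)/65 = 52/65 = 0.8
  k = 3: (38 + 14 + 13)/65 = 65/65 = 1

Summary (fraction, with percent):

explained: PC1 0.5846 (58.46%), PC2 0.2154 (21.54%), PC3 0.2 (20%);  cumulative: 0.5846, 0.8, 1


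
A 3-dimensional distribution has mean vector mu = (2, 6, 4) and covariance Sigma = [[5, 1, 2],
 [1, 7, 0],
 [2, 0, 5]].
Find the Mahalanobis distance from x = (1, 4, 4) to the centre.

Step 1 — centre the observation: (x - mu) = (-1, -2, 0).

Step 2 — invert Sigma (cofactor / det for 3×3, or solve directly):
  Sigma^{-1} = [[0.2465, -0.0352, -0.0986],
 [-0.0352, 0.1479, 0.0141],
 [-0.0986, 0.0141, 0.2394]].

Step 3 — form the quadratic (x - mu)^T · Sigma^{-1} · (x - mu):
  Sigma^{-1} · (x - mu) = (-0.1761, -0.2606, 0.0704).
  (x - mu)^T · [Sigma^{-1} · (x - mu)] = (-1)·(-0.1761) + (-2)·(-0.2606) + (0)·(0.0704) = 0.6972.

Step 4 — take square root: d = √(0.6972) ≈ 0.835.

d(x, mu) = √(0.6972) ≈ 0.835


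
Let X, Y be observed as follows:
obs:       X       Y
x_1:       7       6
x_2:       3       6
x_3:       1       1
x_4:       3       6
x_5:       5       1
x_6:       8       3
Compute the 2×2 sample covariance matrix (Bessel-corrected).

Step 1 — column means:
  mean(X) = (7 + 3 + 1 + 3 + 5 + 8) / 6 = 27/6 = 4.5
  mean(Y) = (6 + 6 + 1 + 6 + 1 + 3) / 6 = 23/6 = 3.8333

Step 2 — sample covariance S[i,j] = (1/(n-1)) · Σ_k (x_{k,i} - mean_i) · (x_{k,j} - mean_j), with n-1 = 5.
  S[X,X] = ((2.5)·(2.5) + (-1.5)·(-1.5) + (-3.5)·(-3.5) + (-1.5)·(-1.5) + (0.5)·(0.5) + (3.5)·(3.5)) / 5 = 35.5/5 = 7.1
  S[X,Y] = ((2.5)·(2.1667) + (-1.5)·(2.1667) + (-3.5)·(-2.8333) + (-1.5)·(2.1667) + (0.5)·(-2.8333) + (3.5)·(-0.8333)) / 5 = 4.5/5 = 0.9
  S[Y,Y] = ((2.1667)·(2.1667) + (2.1667)·(2.1667) + (-2.8333)·(-2.8333) + (2.1667)·(2.1667) + (-2.8333)·(-2.8333) + (-0.8333)·(-0.8333)) / 5 = 30.8333/5 = 6.1667

S is symmetric (S[j,i] = S[i,j]). Assembling:

S = [[7.1, 0.9],
 [0.9, 6.1667]]


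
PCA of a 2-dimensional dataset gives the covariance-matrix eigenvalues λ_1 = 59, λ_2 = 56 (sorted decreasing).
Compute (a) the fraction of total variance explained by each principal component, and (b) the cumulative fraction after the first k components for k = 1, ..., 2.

Step 1 — total variance = trace(Sigma) = Σ λ_i = 59 + 56 = 115.

Step 2 — fraction explained by component i = λ_i / Σ λ:
  PC1: 59/115 = 0.513
  PC2: 56/115 = 0.487

Step 3 — cumulative fraction after k components = (λ_1 + ... + λ_k) / Σ λ:
  k = 1: 59/115 = 0.513
  k = 2: (59 + 56)/115 = 115/115 = 1

Summary (fraction, with percent):

explained: PC1 0.513 (51.3%), PC2 0.487 (48.7%);  cumulative: 0.513, 1


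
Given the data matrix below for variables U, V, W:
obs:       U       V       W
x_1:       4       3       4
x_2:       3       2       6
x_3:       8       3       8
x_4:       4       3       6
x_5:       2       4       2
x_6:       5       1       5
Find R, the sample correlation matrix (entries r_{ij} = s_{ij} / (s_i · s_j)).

Step 1 — column means:
  mean(U) = (4 + 3 + 8 + 4 + 2 + 5) / 6 = 26/6 = 4.3333
  mean(V) = (3 + 2 + 3 + 3 + 4 + 1) / 6 = 16/6 = 2.6667
  mean(W) = (4 + 6 + 8 + 6 + 2 + 5) / 6 = 31/6 = 5.1667

Step 2 — sample variances and covariances s[i,j] = (1/(n-1)) · Σ_k (x_{k,i} - mean_i) · (x_{k,j} - mean_j), with n-1 = 5:
  s[U,U] = ((-0.3333)·(-0.3333) + (-1.3333)·(-1.3333) + (3.6667)·(3.6667) + (-0.3333)·(-0.3333) + (-2.3333)·(-2.3333) + (0.6667)·(0.6667)) / 5 = 21.3333/5 = 4.2667
  s[U,V] = ((-0.3333)·(0.3333) + (-1.3333)·(-0.6667) + (3.6667)·(0.3333) + (-0.3333)·(0.3333) + (-2.3333)·(1.3333) + (0.6667)·(-1.6667)) / 5 = -2.3333/5 = -0.4667
  s[U,W] = ((-0.3333)·(-1.1667) + (-1.3333)·(0.8333) + (3.6667)·(2.8333) + (-0.3333)·(0.8333) + (-2.3333)·(-3.1667) + (0.6667)·(-0.1667)) / 5 = 16.6667/5 = 3.3333
  s[V,V] = ((0.3333)·(0.3333) + (-0.6667)·(-0.6667) + (0.3333)·(0.3333) + (0.3333)·(0.3333) + (1.3333)·(1.3333) + (-1.6667)·(-1.6667)) / 5 = 5.3333/5 = 1.0667
  s[V,W] = ((0.3333)·(-1.1667) + (-0.6667)·(0.8333) + (0.3333)·(2.8333) + (0.3333)·(0.8333) + (1.3333)·(-3.1667) + (-1.6667)·(-0.1667)) / 5 = -3.6667/5 = -0.7333
  s[W,W] = ((-1.1667)·(-1.1667) + (0.8333)·(0.8333) + (2.8333)·(2.8333) + (0.8333)·(0.8333) + (-3.1667)·(-3.1667) + (-0.1667)·(-0.1667)) / 5 = 20.8333/5 = 4.1667
  Sample standard deviations s_i = √(s[i,i]):
  s(U) = √(4.2667) = 2.0656
  s(V) = √(1.0667) = 1.0328
  s(W) = √(4.1667) = 2.0412

Step 3 — r_{ij} = s_{ij} / (s_i · s_j):
  r[U,U] = 1 (diagonal).
  r[U,V] = -0.4667 / (2.0656 · 1.0328) = -0.4667 / 2.1333 = -0.2188
  r[U,W] = 3.3333 / (2.0656 · 2.0412) = 3.3333 / 4.2164 = 0.7906
  r[V,V] = 1 (diagonal).
  r[V,W] = -0.7333 / (1.0328 · 2.0412) = -0.7333 / 2.1082 = -0.3479
  r[W,W] = 1 (diagonal).

R is symmetric with unit diagonal. Assembling:

R = [[1, -0.2188, 0.7906],
 [-0.2188, 1, -0.3479],
 [0.7906, -0.3479, 1]]


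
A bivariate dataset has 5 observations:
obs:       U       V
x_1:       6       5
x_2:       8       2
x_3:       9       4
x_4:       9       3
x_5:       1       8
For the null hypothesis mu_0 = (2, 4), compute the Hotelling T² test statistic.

Step 1 — sample mean vector:
  mean(U) = (6 + 8 + 9 + 9 + 1) / 5 = 33/5 = 6.6
  mean(V) = (5 + 2 + 4 + 3 + 8) / 5 = 22/5 = 4.4
  x̄ = (6.6, 4.4),  deviation x̄ - mu_0 = (6.6, 4.4) - (2, 4) = (4.6, 0.4).

Step 2 — sample covariance matrix, S[i,j] = (1/(n-1)) · Σ_k (x_{k,i} - mean_i) · (x_{k,j} - mean_j), divisor n-1 = 4:
  S[U,U] = ((-0.6)·(-0.6) + (1.4)·(1.4) + (2.4)·(2.4) + (2.4)·(2.4) + (-5.6)·(-5.6)) / 4 = 45.2/4 = 11.3
  S[U,V] = ((-0.6)·(0.6) + (1.4)·(-2.4) + (2.4)·(-0.4) + (2.4)·(-1.4) + (-5.6)·(3.6)) / 4 = -28.2/4 = -7.05
  S[V,V] = ((0.6)·(0.6) + (-2.4)·(-2.4) + (-0.4)·(-0.4) + (-1.4)·(-1.4) + (3.6)·(3.6)) / 4 = 21.2/4 = 5.3
  S = [[11.3, -7.05],
 [-7.05, 5.3]].

Step 3 — invert S. det(S) = 11.3·5.3 - (-7.05)² = 10.1875.
  S^{-1} = (1/det) · [[d, -b], [-b, a]] = [[0.5202, 0.692],
 [0.692, 1.1092]].

Step 4 — quadratic form (x̄ - mu_0)^T · S^{-1} · (x̄ - mu_0):
  S^{-1} · (x̄ - mu_0) = (2.6699, 3.627),
  (x̄ - mu_0)^T · [...] = (4.6)·(2.6699) + (0.4)·(3.627) = 13.7325.

Step 5 — scale by n: T² = 5 · 13.7325 = 68.6626.

T² ≈ 68.6626


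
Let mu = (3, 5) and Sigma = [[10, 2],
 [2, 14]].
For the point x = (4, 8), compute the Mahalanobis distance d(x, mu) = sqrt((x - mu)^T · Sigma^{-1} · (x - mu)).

Step 1 — centre the observation: (x - mu) = (1, 3).

Step 2 — invert Sigma. det(Sigma) = 10·14 - (2)² = 136.
  Sigma^{-1} = (1/det) · [[d, -b], [-b, a]] = [[0.1029, -0.0147],
 [-0.0147, 0.0735]].

Step 3 — form the quadratic (x - mu)^T · Sigma^{-1} · (x - mu):
  Sigma^{-1} · (x - mu) = (0.0588, 0.2059).
  (x - mu)^T · [Sigma^{-1} · (x - mu)] = (1)·(0.0588) + (3)·(0.2059) = 0.6765.

Step 4 — take square root: d = √(0.6765) ≈ 0.8225.

d(x, mu) = √(0.6765) ≈ 0.8225


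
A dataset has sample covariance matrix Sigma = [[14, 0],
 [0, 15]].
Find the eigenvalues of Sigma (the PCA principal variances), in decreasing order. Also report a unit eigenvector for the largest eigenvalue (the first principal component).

Step 1 — characteristic polynomial of 2×2 Sigma:
  det(Sigma - λI) = λ² - trace · λ + det = 0.
  trace = 14 + 15 = 29, det = 14·15 - (0)² = 210.
Step 2 — discriminant:
  Δ = trace² - 4·det = 841 - 840 = 1.
Step 3 — eigenvalues:
  λ = (trace ± √Δ)/2 = (29 ± 1)/2,
  λ_1 = 15,  λ_2 = 14.

Step 4 — unit eigenvector for λ_1: Sigma is diagonal, so its eigenvectors are the coordinate axes. λ_1 = 15 is the diagonal entry on the second coordinate axis, hence
  v_1 = (0, 1) (||v_1|| = 1).

λ_1 = 15,  λ_2 = 14;  v_1 ≈ (0, 1)


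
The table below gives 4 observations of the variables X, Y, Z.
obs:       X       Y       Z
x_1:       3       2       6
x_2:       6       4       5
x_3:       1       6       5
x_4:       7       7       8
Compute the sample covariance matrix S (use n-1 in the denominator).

Step 1 — column means:
  mean(X) = (3 + 6 + 1 + 7) / 4 = 17/4 = 4.25
  mean(Y) = (2 + 4 + 6 + 7) / 4 = 19/4 = 4.75
  mean(Z) = (6 + 5 + 5 + 8) / 4 = 24/4 = 6

Step 2 — sample covariance S[i,j] = (1/(n-1)) · Σ_k (x_{k,i} - mean_i) · (x_{k,j} - mean_j), with n-1 = 3.
  S[X,X] = ((-1.25)·(-1.25) + (1.75)·(1.75) + (-3.25)·(-3.25) + (2.75)·(2.75)) / 3 = 22.75/3 = 7.5833
  S[X,Y] = ((-1.25)·(-2.75) + (1.75)·(-0.75) + (-3.25)·(1.25) + (2.75)·(2.25)) / 3 = 4.25/3 = 1.4167
  S[X,Z] = ((-1.25)·(0) + (1.75)·(-1) + (-3.25)·(-1) + (2.75)·(2)) / 3 = 7/3 = 2.3333
  S[Y,Y] = ((-2.75)·(-2.75) + (-0.75)·(-0.75) + (1.25)·(1.25) + (2.25)·(2.25)) / 3 = 14.75/3 = 4.9167
  S[Y,Z] = ((-2.75)·(0) + (-0.75)·(-1) + (1.25)·(-1) + (2.25)·(2)) / 3 = 4/3 = 1.3333
  S[Z,Z] = ((0)·(0) + (-1)·(-1) + (-1)·(-1) + (2)·(2)) / 3 = 6/3 = 2

S is symmetric (S[j,i] = S[i,j]). Assembling:

S = [[7.5833, 1.4167, 2.3333],
 [1.4167, 4.9167, 1.3333],
 [2.3333, 1.3333, 2]]


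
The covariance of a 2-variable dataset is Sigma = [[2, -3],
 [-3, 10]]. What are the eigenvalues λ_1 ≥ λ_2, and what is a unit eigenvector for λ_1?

Step 1 — characteristic polynomial of 2×2 Sigma:
  det(Sigma - λI) = λ² - trace · λ + det = 0.
  trace = 2 + 10 = 12, det = 2·10 - (-3)² = 11.
Step 2 — discriminant:
  Δ = trace² - 4·det = 144 - 44 = 100.
Step 3 — eigenvalues:
  λ = (trace ± √Δ)/2 = (12 ± 10)/2,
  λ_1 = 11,  λ_2 = 1.

Step 4 — unit eigenvector for λ_1: solve (Sigma - λ_1 I)v = 0. First row:
  (2 - 11)·v_x + (-3)·v_y = 0, i.e. (-9)·v_x + (-3)·v_y = 0,
  so v ∝ (b, λ_1 - a) = (-3, 9); multiply by -1 so the first entry is positive: u = (3, -9).
  ||u|| = √((3)² + (-9)²) = √(90) ≈ 9.4868,
  v_1 = u/||u|| ≈ (0.3162, -0.9487) (||v_1|| = 1).

λ_1 = 11,  λ_2 = 1;  v_1 ≈ (0.3162, -0.9487)


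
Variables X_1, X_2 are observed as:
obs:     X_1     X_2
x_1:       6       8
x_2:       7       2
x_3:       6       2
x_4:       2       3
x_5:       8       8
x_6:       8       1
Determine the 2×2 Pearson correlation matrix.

Step 1 — column means:
  mean(X_1) = (6 + 7 + 6 + 2 + 8 + 8) / 6 = 37/6 = 6.1667
  mean(X_2) = (8 + 2 + 2 + 3 + 8 + 1) / 6 = 24/6 = 4

Step 2 — sample variances and covariances s[i,j] = (1/(n-1)) · Σ_k (x_{k,i} - mean_i) · (x_{k,j} - mean_j), with n-1 = 5:
  s[X_1,X_1] = ((-0.1667)·(-0.1667) + (0.8333)·(0.8333) + (-0.1667)·(-0.1667) + (-4.1667)·(-4.1667) + (1.8333)·(1.8333) + (1.8333)·(1.8333)) / 5 = 24.8333/5 = 4.9667
  s[X_1,X_2] = ((-0.1667)·(4) + (0.8333)·(-2) + (-0.1667)·(-2) + (-4.1667)·(-1) + (1.8333)·(4) + (1.8333)·(-3)) / 5 = 4/5 = 0.8
  s[X_2,X_2] = ((4)·(4) + (-2)·(-2) + (-2)·(-2) + (-1)·(-1) + (4)·(4) + (-3)·(-3)) / 5 = 50/5 = 10
  Sample standard deviations s_i = √(s[i,i]):
  s(X_1) = √(4.9667) = 2.2286
  s(X_2) = √(10) = 3.1623

Step 3 — r_{ij} = s_{ij} / (s_i · s_j):
  r[X_1,X_1] = 1 (diagonal).
  r[X_1,X_2] = 0.8 / (2.2286 · 3.1623) = 0.8 / 7.0475 = 0.1135
  r[X_2,X_2] = 1 (diagonal).

R is symmetric with unit diagonal. Assembling:

R = [[1, 0.1135],
 [0.1135, 1]]


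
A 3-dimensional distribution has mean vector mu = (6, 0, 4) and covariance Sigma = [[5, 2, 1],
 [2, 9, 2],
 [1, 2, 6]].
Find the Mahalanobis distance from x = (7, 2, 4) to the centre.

Step 1 — centre the observation: (x - mu) = (1, 2, 0).

Step 2 — invert Sigma (cofactor / det for 3×3, or solve directly):
  Sigma^{-1} = [[0.2222, -0.0444, -0.0222],
 [-0.0444, 0.1289, -0.0356],
 [-0.0222, -0.0356, 0.1822]].

Step 3 — form the quadratic (x - mu)^T · Sigma^{-1} · (x - mu):
  Sigma^{-1} · (x - mu) = (0.1333, 0.2133, -0.0933).
  (x - mu)^T · [Sigma^{-1} · (x - mu)] = (1)·(0.1333) + (2)·(0.2133) + (0)·(-0.0933) = 0.56.

Step 4 — take square root: d = √(0.56) ≈ 0.7483.

d(x, mu) = √(0.56) ≈ 0.7483


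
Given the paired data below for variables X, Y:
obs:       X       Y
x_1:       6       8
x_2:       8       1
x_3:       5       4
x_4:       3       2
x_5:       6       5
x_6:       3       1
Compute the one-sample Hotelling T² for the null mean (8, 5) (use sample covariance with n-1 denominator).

Step 1 — sample mean vector:
  mean(X) = (6 + 8 + 5 + 3 + 6 + 3) / 6 = 31/6 = 5.1667
  mean(Y) = (8 + 1 + 4 + 2 + 5 + 1) / 6 = 21/6 = 3.5
  x̄ = (5.1667, 3.5),  deviation x̄ - mu_0 = (5.1667, 3.5) - (8, 5) = (-2.8333, -1.5).

Step 2 — sample covariance matrix, S[i,j] = (1/(n-1)) · Σ_k (x_{k,i} - mean_i) · (x_{k,j} - mean_j), divisor n-1 = 5:
  S[X,X] = ((0.8333)·(0.8333) + (2.8333)·(2.8333) + (-0.1667)·(-0.1667) + (-2.1667)·(-2.1667) + (0.8333)·(0.8333) + (-2.1667)·(-2.1667)) / 5 = 18.8333/5 = 3.7667
  S[X,Y] = ((0.8333)·(4.5) + (2.8333)·(-2.5) + (-0.1667)·(0.5) + (-2.1667)·(-1.5) + (0.8333)·(1.5) + (-2.1667)·(-2.5)) / 5 = 6.5/5 = 1.3
  S[Y,Y] = ((4.5)·(4.5) + (-2.5)·(-2.5) + (0.5)·(0.5) + (-1.5)·(-1.5) + (1.5)·(1.5) + (-2.5)·(-2.5)) / 5 = 37.5/5 = 7.5
  S = [[3.7667, 1.3],
 [1.3, 7.5]].

Step 3 — invert S. det(S) = 3.7667·7.5 - (1.3)² = 26.56.
  S^{-1} = (1/det) · [[d, -b], [-b, a]] = [[0.2824, -0.0489],
 [-0.0489, 0.1418]].

Step 4 — quadratic form (x̄ - mu_0)^T · S^{-1} · (x̄ - mu_0):
  S^{-1} · (x̄ - mu_0) = (-0.7267, -0.074),
  (x̄ - mu_0)^T · [...] = (-2.8333)·(-0.7267) + (-1.5)·(-0.074) = 2.1699.

Step 5 — scale by n: T² = 6 · 2.1699 = 13.0196.

T² ≈ 13.0196


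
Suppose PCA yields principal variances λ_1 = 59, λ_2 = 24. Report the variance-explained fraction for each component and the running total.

Step 1 — total variance = trace(Sigma) = Σ λ_i = 59 + 24 = 83.

Step 2 — fraction explained by component i = λ_i / Σ λ:
  PC1: 59/83 = 0.7108
  PC2: 24/83 = 0.2892

Step 3 — cumulative fraction after k components = (λ_1 + ... + λ_k) / Σ λ:
  k = 1: 59/83 = 0.7108
  k = 2: (59 + 24)/83 = 83/83 = 1

Summary (fraction, with percent):

explained: PC1 0.7108 (71.08%), PC2 0.2892 (28.92%);  cumulative: 0.7108, 1


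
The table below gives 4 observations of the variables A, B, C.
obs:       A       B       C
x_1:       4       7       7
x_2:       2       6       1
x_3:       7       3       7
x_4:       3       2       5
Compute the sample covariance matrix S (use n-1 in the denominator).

Step 1 — column means:
  mean(A) = (4 + 2 + 7 + 3) / 4 = 16/4 = 4
  mean(B) = (7 + 6 + 3 + 2) / 4 = 18/4 = 4.5
  mean(C) = (7 + 1 + 7 + 5) / 4 = 20/4 = 5

Step 2 — sample covariance S[i,j] = (1/(n-1)) · Σ_k (x_{k,i} - mean_i) · (x_{k,j} - mean_j), with n-1 = 3.
  S[A,A] = ((0)·(0) + (-2)·(-2) + (3)·(3) + (-1)·(-1)) / 3 = 14/3 = 4.6667
  S[A,B] = ((0)·(2.5) + (-2)·(1.5) + (3)·(-1.5) + (-1)·(-2.5)) / 3 = -5/3 = -1.6667
  S[A,C] = ((0)·(2) + (-2)·(-4) + (3)·(2) + (-1)·(0)) / 3 = 14/3 = 4.6667
  S[B,B] = ((2.5)·(2.5) + (1.5)·(1.5) + (-1.5)·(-1.5) + (-2.5)·(-2.5)) / 3 = 17/3 = 5.6667
  S[B,C] = ((2.5)·(2) + (1.5)·(-4) + (-1.5)·(2) + (-2.5)·(0)) / 3 = -4/3 = -1.3333
  S[C,C] = ((2)·(2) + (-4)·(-4) + (2)·(2) + (0)·(0)) / 3 = 24/3 = 8

S is symmetric (S[j,i] = S[i,j]). Assembling:

S = [[4.6667, -1.6667, 4.6667],
 [-1.6667, 5.6667, -1.3333],
 [4.6667, -1.3333, 8]]
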